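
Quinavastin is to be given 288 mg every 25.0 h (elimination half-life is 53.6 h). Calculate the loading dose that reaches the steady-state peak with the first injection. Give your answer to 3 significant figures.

1040 mg

k = ln 2 / 53.6 = 0.01293 h⁻¹
Accumulation ratio R = 1 / (1 − e^(−kτ)) = 1 / (1 − e^(−0.01293×25.0)) = 1 / (1 − 0.7238) = 3.620
Loading dose = maintenance dose × R = 288 × 3.620 ≈ 1040 mg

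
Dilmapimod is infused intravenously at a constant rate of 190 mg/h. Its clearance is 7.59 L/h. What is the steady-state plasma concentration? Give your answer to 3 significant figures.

25.0 mg/L

Css = infusion rate / CL = 190 / 7.59 ≈ 25.0 mg/L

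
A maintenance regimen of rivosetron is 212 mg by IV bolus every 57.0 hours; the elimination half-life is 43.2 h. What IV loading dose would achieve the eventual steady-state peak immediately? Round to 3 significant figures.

354 mg

k = ln 2 / 43.2 = 0.01605 h⁻¹
Accumulation ratio R = 1 / (1 − e^(−kτ)) = 1 / (1 − e^(−0.01605×57.0)) = 1 / (1 − 0.4007) = 1.669
Loading dose = maintenance dose × R = 212 × 1.669 ≈ 354 mg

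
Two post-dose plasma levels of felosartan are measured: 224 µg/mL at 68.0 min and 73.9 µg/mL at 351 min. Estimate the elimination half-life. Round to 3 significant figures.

k = ln(C₁/C₂) / (t₂ − t₁) = ln(224/73.9) / (351 − 68.0)
  = 1.109 / 283.0 = 0.003918 min⁻¹
t½ = ln 2 / k = ln 2 / 0.003918 ≈ 177 minutes

177 minutes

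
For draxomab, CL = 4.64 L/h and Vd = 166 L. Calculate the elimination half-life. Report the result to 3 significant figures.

k = CL / V = 4.64 / 166 = 0.02795 h⁻¹
t½ = ln 2 / k = ln 2 / 0.02795 ≈ 24.8 hours

24.8 hours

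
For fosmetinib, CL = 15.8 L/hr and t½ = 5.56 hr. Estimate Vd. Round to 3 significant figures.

k = ln 2 / t½ = ln 2 / 5.56 = 0.1247 hr⁻¹
V = CL / k = 15.8 / 0.1247 ≈ 127 L

127 L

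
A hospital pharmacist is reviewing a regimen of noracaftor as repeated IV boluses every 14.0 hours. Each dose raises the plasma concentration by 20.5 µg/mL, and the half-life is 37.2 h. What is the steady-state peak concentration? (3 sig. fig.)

89.3 µg/mL

k = ln 2 / 37.2 = 0.01863 h⁻¹
Fraction remaining after one interval: e^(−kτ) = e^(−0.01863 × 14.0) = 0.7704
R = 1 / (1 − 0.7704) = 4.355
Css,max = 20.5 × 4.355 ≈ 89.3 µg/mL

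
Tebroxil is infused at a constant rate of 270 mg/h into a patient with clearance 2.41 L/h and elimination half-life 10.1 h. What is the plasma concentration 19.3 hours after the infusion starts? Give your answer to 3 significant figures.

Css = rate / CL = 270 / 2.41 = 112.0 mg/L
k = ln 2 / 10.1 = 0.06863 h⁻¹
C(t) = Css (1 − e^(−kt)) = 112.0 × (1 − e^(−1.325)) = 112.0 × 0.7341 ≈ 82.2 mg/L

82.2 mg/L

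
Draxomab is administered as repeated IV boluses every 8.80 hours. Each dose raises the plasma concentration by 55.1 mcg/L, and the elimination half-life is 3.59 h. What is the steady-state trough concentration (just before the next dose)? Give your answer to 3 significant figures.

k = ln 2 / 3.59 = 0.1931 h⁻¹
Fraction remaining after one interval: e^(−kτ) = e^(−0.1931 × 8.80) = 0.1829
R = 1 / (1 − 0.1829) = 1.224
Css,max = 55.1 × 1.224 = 67.43 mcg/L
Css,min = Css,max × e^(−kτ) = 67.43 × 0.1829 ≈ 12.3 mcg/L

12.3 mcg/L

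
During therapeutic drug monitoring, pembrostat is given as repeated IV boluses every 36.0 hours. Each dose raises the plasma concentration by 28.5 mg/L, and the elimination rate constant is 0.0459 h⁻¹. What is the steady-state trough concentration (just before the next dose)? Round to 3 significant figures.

6.75 mg/L

Fraction remaining after one interval: e^(−kτ) = e^(−0.04590 × 36.0) = 0.1916
R = 1 / (1 − 0.1916) = 1.237
Css,max = 28.5 × 1.237 = 35.25 mg/L
Css,min = Css,max × e^(−kτ) = 35.25 × 0.1916 ≈ 6.75 mg/L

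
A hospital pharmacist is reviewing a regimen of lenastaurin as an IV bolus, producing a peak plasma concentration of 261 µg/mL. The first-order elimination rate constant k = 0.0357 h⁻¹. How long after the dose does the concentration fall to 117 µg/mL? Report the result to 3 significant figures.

22.5 hours

C(t) = C₀ e^(−kt)  ⇒  t = ln(C₀/C) / k
t = ln(261/117) / 0.03570 = 0.8023 / 0.03570 ≈ 22.5 hours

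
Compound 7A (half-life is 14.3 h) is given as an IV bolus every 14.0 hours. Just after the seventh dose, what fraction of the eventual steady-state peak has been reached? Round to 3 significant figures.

0.991

k = ln 2 / 14.3 = 0.04847 h⁻¹
f_n = 1 − e^(−nkτ) = 1 − e^(−7 × 0.04847 × 14.0) = 1 − e^(−4.750) = 1 − 0.008650 ≈ 0.991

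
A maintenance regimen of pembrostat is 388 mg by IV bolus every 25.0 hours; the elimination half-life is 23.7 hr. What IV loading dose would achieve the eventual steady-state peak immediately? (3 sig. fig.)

k = ln 2 / 23.7 = 0.02925 hr⁻¹
Accumulation ratio R = 1 / (1 − e^(−kτ)) = 1 / (1 − e^(−0.02925×25.0)) = 1 / (1 − 0.4813) = 1.928
Loading dose = maintenance dose × R = 388 × 1.928 ≈ 748 mg

748 mg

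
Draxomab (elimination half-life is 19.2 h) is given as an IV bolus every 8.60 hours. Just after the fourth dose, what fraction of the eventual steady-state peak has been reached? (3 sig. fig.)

0.711

k = ln 2 / 19.2 = 0.03610 h⁻¹
f_n = 1 − e^(−nkτ) = 1 − e^(−4 × 0.03610 × 8.60) = 1 − e^(−1.242) = 1 − 0.2888 ≈ 0.711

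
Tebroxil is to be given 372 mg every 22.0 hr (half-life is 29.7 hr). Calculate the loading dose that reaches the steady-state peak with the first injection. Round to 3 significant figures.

926 mg

k = ln 2 / 29.7 = 0.02334 hr⁻¹
Accumulation ratio R = 1 / (1 − e^(−kτ)) = 1 / (1 − e^(−0.02334×22.0)) = 1 / (1 − 0.5984) = 2.490
Loading dose = maintenance dose × R = 372 × 2.490 ≈ 926 mg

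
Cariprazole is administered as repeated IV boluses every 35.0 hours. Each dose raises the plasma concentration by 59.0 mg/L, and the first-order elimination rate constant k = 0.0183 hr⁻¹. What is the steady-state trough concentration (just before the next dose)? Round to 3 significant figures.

Fraction remaining after one interval: e^(−kτ) = e^(−0.01830 × 35.0) = 0.5270
R = 1 / (1 − 0.5270) = 2.114
Css,max = 59.0 × 2.114 = 124.7 mg/L
Css,min = Css,max × e^(−kτ) = 124.7 × 0.5270 ≈ 65.7 mg/L

65.7 mg/L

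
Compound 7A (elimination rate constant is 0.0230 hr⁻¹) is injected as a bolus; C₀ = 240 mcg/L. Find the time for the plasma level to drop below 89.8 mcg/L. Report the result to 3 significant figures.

42.7 hours

C(t) = C₀ e^(−kt)  ⇒  t = ln(C₀/C) / k
t = ln(240/89.8) / 0.02300 = 0.9831 / 0.02300 ≈ 42.7 hours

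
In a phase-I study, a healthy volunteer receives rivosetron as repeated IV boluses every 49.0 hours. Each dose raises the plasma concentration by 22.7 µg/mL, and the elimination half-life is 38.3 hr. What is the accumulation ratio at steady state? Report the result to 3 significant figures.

k = ln 2 / 38.3 = 0.01810 hr⁻¹
Fraction remaining after one interval: e^(−kτ) = e^(−0.01810 × 49.0) = 0.4120
R = 1 / (1 − 0.4120) = 1 / 0.5880 ≈ 1.70

1.70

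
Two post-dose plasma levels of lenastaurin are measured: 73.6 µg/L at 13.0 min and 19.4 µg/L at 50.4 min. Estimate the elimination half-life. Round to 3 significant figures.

k = ln(C₁/C₂) / (t₂ − t₁) = ln(73.6/19.4) / (50.4 − 13.0)
  = 1.333 / 37.40 = 0.03565 min⁻¹
t½ = ln 2 / k = ln 2 / 0.03565 ≈ 19.4 minutes

19.4 minutes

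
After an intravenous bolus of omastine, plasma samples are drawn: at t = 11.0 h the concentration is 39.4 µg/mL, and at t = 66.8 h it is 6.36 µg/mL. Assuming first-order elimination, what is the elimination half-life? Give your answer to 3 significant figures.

21.2 hours

k = ln(C₁/C₂) / (t₂ − t₁) = ln(39.4/6.36) / (66.8 − 11.0)
  = 1.824 / 55.80 = 0.03268 h⁻¹
t½ = ln 2 / k = ln 2 / 0.03268 ≈ 21.2 hours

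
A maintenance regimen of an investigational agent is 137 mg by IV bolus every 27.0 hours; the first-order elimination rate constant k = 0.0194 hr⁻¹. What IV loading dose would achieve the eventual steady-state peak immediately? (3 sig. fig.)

336 mg

Accumulation ratio R = 1 / (1 − e^(−kτ)) = 1 / (1 − e^(−0.01940×27.0)) = 1 / (1 − 0.5923) = 2.453
Loading dose = maintenance dose × R = 137 × 2.453 ≈ 336 mg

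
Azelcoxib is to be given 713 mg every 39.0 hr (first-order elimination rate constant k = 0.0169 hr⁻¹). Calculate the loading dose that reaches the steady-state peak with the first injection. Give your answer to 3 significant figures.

1480 mg

Accumulation ratio R = 1 / (1 − e^(−kτ)) = 1 / (1 − e^(−0.01690×39.0)) = 1 / (1 − 0.5173) = 2.072
Loading dose = maintenance dose × R = 713 × 2.072 ≈ 1480 mg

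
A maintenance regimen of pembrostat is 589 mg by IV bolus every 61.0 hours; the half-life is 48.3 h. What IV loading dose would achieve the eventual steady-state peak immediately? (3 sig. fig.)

k = ln 2 / 48.3 = 0.01435 h⁻¹
Accumulation ratio R = 1 / (1 − e^(−kτ)) = 1 / (1 − e^(−0.01435×61.0)) = 1 / (1 − 0.4167) = 1.714
Loading dose = maintenance dose × R = 589 × 1.714 ≈ 1010 mg

1010 mg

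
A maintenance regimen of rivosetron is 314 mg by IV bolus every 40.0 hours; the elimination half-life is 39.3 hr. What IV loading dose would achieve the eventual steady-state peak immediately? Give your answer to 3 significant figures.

620 mg

k = ln 2 / 39.3 = 0.01764 hr⁻¹
Accumulation ratio R = 1 / (1 − e^(−kτ)) = 1 / (1 − e^(−0.01764×40.0)) = 1 / (1 − 0.4939) = 1.976
Loading dose = maintenance dose × R = 314 × 1.976 ≈ 620 mg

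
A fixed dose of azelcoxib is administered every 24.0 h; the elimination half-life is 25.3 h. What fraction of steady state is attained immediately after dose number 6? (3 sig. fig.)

k = ln 2 / 25.3 = 0.02740 h⁻¹
f_n = 1 − e^(−nkτ) = 1 − e^(−6 × 0.02740 × 24.0) = 1 − e^(−3.945) = 1 − 0.01935 ≈ 0.981

0.981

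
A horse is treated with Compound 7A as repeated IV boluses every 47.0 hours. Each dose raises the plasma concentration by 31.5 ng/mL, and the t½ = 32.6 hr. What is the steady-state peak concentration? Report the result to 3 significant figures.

k = ln 2 / 32.6 = 0.02126 hr⁻¹
Fraction remaining after one interval: e^(−kτ) = e^(−0.02126 × 47.0) = 0.3681
R = 1 / (1 − 0.3681) = 1.583
Css,max = 31.5 × 1.583 ≈ 49.9 ng/mL

49.9 ng/mL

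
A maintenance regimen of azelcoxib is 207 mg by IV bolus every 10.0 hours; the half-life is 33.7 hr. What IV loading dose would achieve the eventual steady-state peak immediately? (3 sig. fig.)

1110 mg

k = ln 2 / 33.7 = 0.02057 hr⁻¹
Accumulation ratio R = 1 / (1 − e^(−kτ)) = 1 / (1 − e^(−0.02057×10.0)) = 1 / (1 − 0.8141) = 5.379
Loading dose = maintenance dose × R = 207 × 5.379 ≈ 1110 mg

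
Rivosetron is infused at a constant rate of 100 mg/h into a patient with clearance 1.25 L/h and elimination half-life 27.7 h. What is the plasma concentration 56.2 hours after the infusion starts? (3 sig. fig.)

60.4 mg/L

Css = rate / CL = 100 / 1.25 = 80.00 mg/L
k = ln 2 / 27.7 = 0.02502 h⁻¹
C(t) = Css (1 − e^(−kt)) = 80.00 × (1 − e^(−1.406)) = 80.00 × 0.7550 ≈ 60.4 mg/L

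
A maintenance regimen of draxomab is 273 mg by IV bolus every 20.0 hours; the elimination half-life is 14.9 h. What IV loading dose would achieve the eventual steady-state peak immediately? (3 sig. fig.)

k = ln 2 / 14.9 = 0.04652 h⁻¹
Accumulation ratio R = 1 / (1 − e^(−kτ)) = 1 / (1 − e^(−0.04652×20.0)) = 1 / (1 − 0.3944) = 1.651
Loading dose = maintenance dose × R = 273 × 1.651 ≈ 451 mg

451 mg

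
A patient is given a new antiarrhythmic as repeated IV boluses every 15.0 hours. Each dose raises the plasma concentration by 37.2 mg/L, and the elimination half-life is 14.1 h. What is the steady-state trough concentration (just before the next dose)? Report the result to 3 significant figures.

34.1 mg/L

k = ln 2 / 14.1 = 0.04916 h⁻¹
Fraction remaining after one interval: e^(−kτ) = e^(−0.04916 × 15.0) = 0.4784
R = 1 / (1 − 0.4784) = 1.917
Css,max = 37.2 × 1.917 = 71.31 mg/L
Css,min = Css,max × e^(−kτ) = 71.31 × 0.4784 ≈ 34.1 mg/L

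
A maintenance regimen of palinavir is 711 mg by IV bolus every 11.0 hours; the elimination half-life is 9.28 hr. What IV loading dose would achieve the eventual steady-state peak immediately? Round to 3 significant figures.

k = ln 2 / 9.28 = 0.07469 hr⁻¹
Accumulation ratio R = 1 / (1 − e^(−kτ)) = 1 / (1 − e^(−0.07469×11.0)) = 1 / (1 − 0.4397) = 1.785
Loading dose = maintenance dose × R = 711 × 1.785 ≈ 1270 mg

1270 mg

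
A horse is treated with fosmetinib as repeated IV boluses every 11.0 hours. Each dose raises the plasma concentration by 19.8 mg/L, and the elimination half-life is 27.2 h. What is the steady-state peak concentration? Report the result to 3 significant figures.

81.0 mg/L

k = ln 2 / 27.2 = 0.02548 h⁻¹
Fraction remaining after one interval: e^(−kτ) = e^(−0.02548 × 11.0) = 0.7555
R = 1 / (1 − 0.7555) = 4.091
Css,max = 19.8 × 4.091 ≈ 81.0 mg/L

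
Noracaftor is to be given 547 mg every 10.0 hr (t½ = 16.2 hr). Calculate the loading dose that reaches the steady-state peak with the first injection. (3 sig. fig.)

k = ln 2 / 16.2 = 0.04279 hr⁻¹
Accumulation ratio R = 1 / (1 − e^(−kτ)) = 1 / (1 − e^(−0.04279×10.0)) = 1 / (1 − 0.6519) = 2.873
Loading dose = maintenance dose × R = 547 × 2.873 ≈ 1570 mg

1570 mg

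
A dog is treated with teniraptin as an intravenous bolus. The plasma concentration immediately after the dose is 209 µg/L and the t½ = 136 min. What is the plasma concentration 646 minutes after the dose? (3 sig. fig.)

7.77 µg/L

k = ln 2 / 136 = 0.005097 min⁻¹
C(t) = C₀ e^(−kt) = 209 × e^(−0.005097 × 646) = 209 × e^(−3.292) = 209 × 0.03716 ≈ 7.77 µg/L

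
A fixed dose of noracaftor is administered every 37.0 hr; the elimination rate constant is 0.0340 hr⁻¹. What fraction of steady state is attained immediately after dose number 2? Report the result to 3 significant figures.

0.919

f_n = 1 − e^(−nkτ) = 1 − e^(−2 × 0.03400 × 37.0) = 1 − e^(−2.516) = 1 − 0.08078 ≈ 0.919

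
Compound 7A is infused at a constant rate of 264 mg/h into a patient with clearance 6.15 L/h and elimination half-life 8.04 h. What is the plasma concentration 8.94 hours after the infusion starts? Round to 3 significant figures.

23.1 µg/mL

Css = rate / CL = 264 / 6.15 = 42.93 µg/mL
k = ln 2 / 8.04 = 0.08621 h⁻¹
C(t) = Css (1 − e^(−kt)) = 42.93 × (1 − e^(−0.7707)) = 42.93 × 0.5373 ≈ 23.1 µg/mL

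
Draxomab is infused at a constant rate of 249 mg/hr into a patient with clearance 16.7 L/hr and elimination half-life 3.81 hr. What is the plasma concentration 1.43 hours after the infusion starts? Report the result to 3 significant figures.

3.42 µg/mL

Css = rate / CL = 249 / 16.7 = 14.91 µg/mL
k = ln 2 / 3.81 = 0.1819 hr⁻¹
C(t) = Css (1 − e^(−kt)) = 14.91 × (1 − e^(−0.2602)) = 14.91 × 0.2291 ≈ 3.42 µg/mL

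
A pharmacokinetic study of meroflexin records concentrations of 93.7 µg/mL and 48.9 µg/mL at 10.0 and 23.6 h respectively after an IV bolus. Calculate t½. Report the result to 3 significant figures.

k = ln(C₁/C₂) / (t₂ − t₁) = ln(93.7/48.9) / (23.6 − 10.0)
  = 0.6503 / 13.60 = 0.04782 h⁻¹
t½ = ln 2 / k = ln 2 / 0.04782 ≈ 14.5 hours

14.5 hours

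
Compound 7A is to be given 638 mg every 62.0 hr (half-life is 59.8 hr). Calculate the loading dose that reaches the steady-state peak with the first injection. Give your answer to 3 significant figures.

k = ln 2 / 59.8 = 0.01159 hr⁻¹
Accumulation ratio R = 1 / (1 − e^(−kτ)) = 1 / (1 − e^(−0.01159×62.0)) = 1 / (1 − 0.4874) = 1.951
Loading dose = maintenance dose × R = 638 × 1.951 ≈ 1240 mg

1240 mg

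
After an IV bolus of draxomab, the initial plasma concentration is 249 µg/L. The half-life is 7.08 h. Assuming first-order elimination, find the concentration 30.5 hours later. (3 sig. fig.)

k = ln 2 / 7.08 = 0.09790 h⁻¹
C(t) = C₀ e^(−kt) = 249 × e^(−0.09790 × 30.5) = 249 × e^(−2.986) = 249 × 0.05049 ≈ 12.6 µg/L

12.6 µg/L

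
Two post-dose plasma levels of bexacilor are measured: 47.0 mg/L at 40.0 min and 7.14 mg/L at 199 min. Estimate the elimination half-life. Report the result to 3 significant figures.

58.5 minutes

k = ln(C₁/C₂) / (t₂ − t₁) = ln(47.0/7.14) / (199 − 40.0)
  = 1.884 / 159.0 = 0.01185 min⁻¹
t½ = ln 2 / k = ln 2 / 0.01185 ≈ 58.5 minutes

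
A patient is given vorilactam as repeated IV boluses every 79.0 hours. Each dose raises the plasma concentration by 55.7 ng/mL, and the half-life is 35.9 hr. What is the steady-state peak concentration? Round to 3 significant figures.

k = ln 2 / 35.9 = 0.01931 hr⁻¹
Fraction remaining after one interval: e^(−kτ) = e^(−0.01931 × 79.0) = 0.2176
R = 1 / (1 − 0.2176) = 1.278
Css,max = 55.7 × 1.278 ≈ 71.2 ng/mL

71.2 ng/mL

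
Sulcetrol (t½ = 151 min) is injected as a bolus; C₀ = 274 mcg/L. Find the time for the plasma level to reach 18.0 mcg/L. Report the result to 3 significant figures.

593 minutes

k = ln 2 / 151 = 0.004590 min⁻¹
C(t) = C₀ e^(−kt)  ⇒  t = ln(C₀/C) / k
t = ln(274/18.0) / 0.004590 = 2.723 / 0.004590 ≈ 593 minutes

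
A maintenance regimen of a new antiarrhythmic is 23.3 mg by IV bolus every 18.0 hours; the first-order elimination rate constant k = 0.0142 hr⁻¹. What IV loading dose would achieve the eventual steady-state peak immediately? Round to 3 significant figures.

103 mg

Accumulation ratio R = 1 / (1 − e^(−kτ)) = 1 / (1 − e^(−0.01420×18.0)) = 1 / (1 − 0.7745) = 4.434
Loading dose = maintenance dose × R = 23.3 × 4.434 ≈ 103 mg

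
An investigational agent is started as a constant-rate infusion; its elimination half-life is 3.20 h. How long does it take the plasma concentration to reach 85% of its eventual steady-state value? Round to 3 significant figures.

8.76 hours

k = ln 2 / 3.20 = 0.2166 h⁻¹
f = 1 − e^(−kt)  ⇒  t = −ln(1 − f) / k
t = −ln(1 − 0.85) / 0.2166 = 1.897 / 0.2166 ≈ 8.76 hours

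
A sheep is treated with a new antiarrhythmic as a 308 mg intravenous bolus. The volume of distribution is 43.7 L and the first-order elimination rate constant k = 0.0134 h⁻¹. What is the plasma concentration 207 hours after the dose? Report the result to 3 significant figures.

0.440 mg/L

C₀ = dose / V = 308 / 43.7 = 7.048 mg/L
C(t) = C₀ e^(−kt) = 7.048 × e^(−0.01340 × 207) = 7.048 × e^(−2.774) = 7.048 × 0.06242 ≈ 0.440 mg/L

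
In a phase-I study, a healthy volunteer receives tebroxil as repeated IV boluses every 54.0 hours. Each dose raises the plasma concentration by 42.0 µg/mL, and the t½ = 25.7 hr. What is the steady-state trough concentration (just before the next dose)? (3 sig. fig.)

12.8 µg/mL

k = ln 2 / 25.7 = 0.02697 hr⁻¹
Fraction remaining after one interval: e^(−kτ) = e^(−0.02697 × 54.0) = 0.2331
R = 1 / (1 − 0.2331) = 1.304
Css,max = 42.0 × 1.304 = 54.76 µg/mL
Css,min = Css,max × e^(−kτ) = 54.76 × 0.2331 ≈ 12.8 µg/mL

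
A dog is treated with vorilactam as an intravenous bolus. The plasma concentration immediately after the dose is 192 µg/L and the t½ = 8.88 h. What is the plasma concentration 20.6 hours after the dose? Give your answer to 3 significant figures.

k = ln 2 / 8.88 = 0.07806 h⁻¹
20.6 h is 2.320 half-lives, so C = 192 × (1/2)^2.320 = 192 × 0.2003 ≈ 38.5 µg/L

38.5 µg/L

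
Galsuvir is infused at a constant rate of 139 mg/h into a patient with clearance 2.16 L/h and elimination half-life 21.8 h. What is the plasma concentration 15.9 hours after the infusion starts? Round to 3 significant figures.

25.5 µg/mL

Css = rate / CL = 139 / 2.16 = 64.35 µg/mL
k = ln 2 / 21.8 = 0.03180 h⁻¹
C(t) = Css (1 − e^(−kt)) = 64.35 × (1 − e^(−0.5056)) = 64.35 × 0.3968 ≈ 25.5 µg/mL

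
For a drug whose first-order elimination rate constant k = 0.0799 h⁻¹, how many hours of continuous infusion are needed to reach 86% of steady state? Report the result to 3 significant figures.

24.6 hours

f = 1 − e^(−kt)  ⇒  t = −ln(1 − f) / k
t = −ln(1 − 0.86) / 0.07990 = 1.966 / 0.07990 ≈ 24.6 hours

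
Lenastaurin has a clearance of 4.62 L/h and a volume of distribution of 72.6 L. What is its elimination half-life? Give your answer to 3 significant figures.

10.9 hours

k = CL / V = 4.62 / 72.6 = 0.06364 h⁻¹
t½ = ln 2 / k = ln 2 / 0.06364 ≈ 10.9 hours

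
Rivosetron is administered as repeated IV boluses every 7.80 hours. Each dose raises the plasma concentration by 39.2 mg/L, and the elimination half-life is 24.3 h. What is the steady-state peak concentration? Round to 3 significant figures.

k = ln 2 / 24.3 = 0.02852 h⁻¹
Fraction remaining after one interval: e^(−kτ) = e^(−0.02852 × 7.80) = 0.8005
R = 1 / (1 − 0.8005) = 5.013
Css,max = 39.2 × 5.013 ≈ 197 mg/L

197 mg/L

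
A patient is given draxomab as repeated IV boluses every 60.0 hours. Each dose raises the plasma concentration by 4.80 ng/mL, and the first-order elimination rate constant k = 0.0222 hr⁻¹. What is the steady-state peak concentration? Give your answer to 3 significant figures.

Fraction remaining after one interval: e^(−kτ) = e^(−0.02220 × 60.0) = 0.2639
R = 1 / (1 − 0.2639) = 1.359
Css,max = 4.80 × 1.359 ≈ 6.52 ng/mL

6.52 ng/mL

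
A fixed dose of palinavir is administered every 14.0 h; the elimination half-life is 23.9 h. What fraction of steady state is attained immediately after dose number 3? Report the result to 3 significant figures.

0.704

k = ln 2 / 23.9 = 0.02900 h⁻¹
f_n = 1 − e^(−nkτ) = 1 − e^(−3 × 0.02900 × 14.0) = 1 − e^(−1.218) = 1 − 0.2958 ≈ 0.704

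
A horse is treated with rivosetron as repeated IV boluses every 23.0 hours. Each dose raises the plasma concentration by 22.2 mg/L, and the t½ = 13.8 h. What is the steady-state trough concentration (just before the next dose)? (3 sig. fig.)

k = ln 2 / 13.8 = 0.05023 h⁻¹
Fraction remaining after one interval: e^(−kτ) = e^(−0.05023 × 23.0) = 0.3150
R = 1 / (1 − 0.3150) = 1.460
Css,max = 22.2 × 1.460 = 32.41 mg/L
Css,min = Css,max × e^(−kτ) = 32.41 × 0.3150 ≈ 10.2 mg/L

10.2 mg/L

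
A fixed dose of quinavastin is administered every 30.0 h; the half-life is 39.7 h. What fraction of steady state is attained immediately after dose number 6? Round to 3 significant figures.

k = ln 2 / 39.7 = 0.01746 h⁻¹
f_n = 1 − e^(−nkτ) = 1 − e^(−6 × 0.01746 × 30.0) = 1 − e^(−3.143) = 1 − 0.04316 ≈ 0.957

0.957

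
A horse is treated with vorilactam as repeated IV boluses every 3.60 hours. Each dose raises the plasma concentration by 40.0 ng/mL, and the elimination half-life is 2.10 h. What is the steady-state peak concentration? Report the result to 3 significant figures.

k = ln 2 / 2.10 = 0.3301 h⁻¹
Fraction remaining after one interval: e^(−kτ) = e^(−0.3301 × 3.60) = 0.3048
R = 1 / (1 − 0.3048) = 1.438
Css,max = 40.0 × 1.438 ≈ 57.5 ng/mL

57.5 ng/mL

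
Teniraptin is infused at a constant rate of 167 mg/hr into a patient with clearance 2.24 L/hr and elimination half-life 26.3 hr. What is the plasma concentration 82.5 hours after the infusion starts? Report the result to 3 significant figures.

66.1 µg/mL

Css = rate / CL = 167 / 2.24 = 74.55 µg/mL
k = ln 2 / 26.3 = 0.02636 hr⁻¹
C(t) = Css (1 − e^(−kt)) = 74.55 × (1 − e^(−2.174)) = 74.55 × 0.8863 ≈ 66.1 µg/mL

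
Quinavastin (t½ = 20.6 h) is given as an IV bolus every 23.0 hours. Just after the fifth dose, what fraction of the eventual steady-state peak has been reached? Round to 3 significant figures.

k = ln 2 / 20.6 = 0.03365 h⁻¹
f_n = 1 − e^(−nkτ) = 1 − e^(−5 × 0.03365 × 23.0) = 1 − e^(−3.870) = 1 − 0.02087 ≈ 0.979

0.979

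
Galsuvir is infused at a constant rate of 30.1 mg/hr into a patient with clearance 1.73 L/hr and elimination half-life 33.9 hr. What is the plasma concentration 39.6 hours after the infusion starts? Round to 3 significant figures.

Css = rate / CL = 30.1 / 1.73 = 17.40 mg/L
k = ln 2 / 33.9 = 0.02045 hr⁻¹
C(t) = Css (1 − e^(−kt)) = 17.40 × (1 − e^(−0.8097)) = 17.40 × 0.5550 ≈ 9.66 mg/L

9.66 mg/L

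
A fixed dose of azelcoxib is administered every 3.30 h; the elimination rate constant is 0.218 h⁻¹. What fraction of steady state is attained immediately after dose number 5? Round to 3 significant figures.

0.973

f_n = 1 − e^(−nkτ) = 1 − e^(−5 × 0.2180 × 3.30) = 1 − e^(−3.597) = 1 − 0.02741 ≈ 0.973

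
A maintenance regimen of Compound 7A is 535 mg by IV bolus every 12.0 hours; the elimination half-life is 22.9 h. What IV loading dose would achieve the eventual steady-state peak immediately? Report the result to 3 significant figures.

k = ln 2 / 22.9 = 0.03027 h⁻¹
Accumulation ratio R = 1 / (1 − e^(−kτ)) = 1 / (1 − e^(−0.03027×12.0)) = 1 / (1 − 0.6954) = 3.283
Loading dose = maintenance dose × R = 535 × 3.283 ≈ 1760 mg

1760 mg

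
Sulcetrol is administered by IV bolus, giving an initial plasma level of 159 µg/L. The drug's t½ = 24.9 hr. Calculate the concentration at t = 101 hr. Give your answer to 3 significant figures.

9.56 µg/L

k = ln 2 / 24.9 = 0.02784 hr⁻¹
101 hr is 4.056 half-lives, so C = 159 × (1/2)^4.056 = 159 × 0.06011 ≈ 9.56 µg/L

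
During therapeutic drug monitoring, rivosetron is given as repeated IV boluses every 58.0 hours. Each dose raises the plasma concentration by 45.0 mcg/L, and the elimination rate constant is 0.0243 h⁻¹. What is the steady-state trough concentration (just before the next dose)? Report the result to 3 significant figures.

14.5 mcg/L

Fraction remaining after one interval: e^(−kτ) = e^(−0.02430 × 58.0) = 0.2443
R = 1 / (1 − 0.2443) = 1.323
Css,max = 45.0 × 1.323 = 59.55 mcg/L
Css,min = Css,max × e^(−kτ) = 59.55 × 0.2443 ≈ 14.5 mcg/L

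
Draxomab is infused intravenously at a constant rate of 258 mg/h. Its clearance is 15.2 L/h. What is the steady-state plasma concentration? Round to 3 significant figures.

Css = infusion rate / CL = 258 / 15.2 ≈ 17.0 µg/mL

17.0 µg/mL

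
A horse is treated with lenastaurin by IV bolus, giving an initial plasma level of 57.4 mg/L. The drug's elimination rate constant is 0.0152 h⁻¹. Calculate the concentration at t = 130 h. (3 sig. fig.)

C(t) = C₀ e^(−kt) = 57.4 × e^(−0.01520 × 130) = 57.4 × e^(−1.976) = 57.4 × 0.1386 ≈ 7.96 mg/L

7.96 mg/L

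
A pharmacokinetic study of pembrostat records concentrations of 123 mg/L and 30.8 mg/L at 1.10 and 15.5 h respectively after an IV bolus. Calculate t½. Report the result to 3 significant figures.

7.21 hours

k = ln(C₁/C₂) / (t₂ − t₁) = ln(123/30.8) / (15.5 − 1.10)
  = 1.385 / 14.40 = 0.09616 h⁻¹
t½ = ln 2 / k = ln 2 / 0.09616 ≈ 7.21 hours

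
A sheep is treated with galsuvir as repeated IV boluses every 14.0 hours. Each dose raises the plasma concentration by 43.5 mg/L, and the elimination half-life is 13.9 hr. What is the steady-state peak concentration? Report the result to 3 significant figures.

86.6 mg/L

k = ln 2 / 13.9 = 0.04987 hr⁻¹
Fraction remaining after one interval: e^(−kτ) = e^(−0.04987 × 14.0) = 0.4975
R = 1 / (1 − 0.4975) = 1.990
Css,max = 43.5 × 1.990 ≈ 86.6 mg/L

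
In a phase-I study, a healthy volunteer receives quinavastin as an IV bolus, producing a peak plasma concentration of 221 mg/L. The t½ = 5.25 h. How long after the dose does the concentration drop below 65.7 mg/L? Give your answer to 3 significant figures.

9.19 hours

k = ln 2 / 5.25 = 0.1320 h⁻¹
C(t) = C₀ e^(−kt)  ⇒  t = ln(C₀/C) / k
t = ln(221/65.7) / 0.1320 = 1.213 / 0.1320 ≈ 9.19 hours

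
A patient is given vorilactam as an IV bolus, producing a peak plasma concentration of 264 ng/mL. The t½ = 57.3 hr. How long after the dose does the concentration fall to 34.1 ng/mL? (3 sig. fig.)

169 hours

k = ln 2 / 57.3 = 0.01210 hr⁻¹
C(t) = C₀ e^(−kt)  ⇒  t = ln(C₀/C) / k
t = ln(264/34.1) / 0.01210 = 2.047 / 0.01210 ≈ 169 hours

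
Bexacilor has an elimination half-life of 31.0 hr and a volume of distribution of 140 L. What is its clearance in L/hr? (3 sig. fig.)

k = ln 2 / t½ = ln 2 / 31.0 = 0.02236 hr⁻¹
CL = k · V = 0.02236 × 140 ≈ 3.13 L/hr

3.13 L/hr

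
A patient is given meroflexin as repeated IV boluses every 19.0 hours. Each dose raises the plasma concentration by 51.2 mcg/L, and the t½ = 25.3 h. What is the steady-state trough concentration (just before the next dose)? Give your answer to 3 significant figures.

k = ln 2 / 25.3 = 0.02740 h⁻¹
Fraction remaining after one interval: e^(−kτ) = e^(−0.02740 × 19.0) = 0.5942
R = 1 / (1 − 0.5942) = 2.464
Css,max = 51.2 × 2.464 = 126.2 mcg/L
Css,min = Css,max × e^(−kτ) = 126.2 × 0.5942 ≈ 75.0 mcg/L

75.0 mcg/L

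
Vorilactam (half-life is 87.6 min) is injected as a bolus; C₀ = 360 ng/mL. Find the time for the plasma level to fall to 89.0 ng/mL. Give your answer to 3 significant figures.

k = ln 2 / 87.6 = 0.007913 min⁻¹
C(t) = C₀ e^(−kt)  ⇒  t = ln(C₀/C) / k
t = ln(360/89.0) / 0.007913 = 1.397 / 0.007913 ≈ 177 minutes

177 minutes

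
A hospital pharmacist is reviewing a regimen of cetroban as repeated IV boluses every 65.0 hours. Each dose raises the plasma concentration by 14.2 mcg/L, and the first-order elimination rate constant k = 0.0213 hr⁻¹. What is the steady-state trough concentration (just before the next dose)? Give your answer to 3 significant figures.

Fraction remaining after one interval: e^(−kτ) = e^(−0.02130 × 65.0) = 0.2504
R = 1 / (1 − 0.2504) = 1.334
Css,max = 14.2 × 1.334 = 18.94 mcg/L
Css,min = Css,max × e^(−kτ) = 18.94 × 0.2504 ≈ 4.74 mcg/L

4.74 mcg/L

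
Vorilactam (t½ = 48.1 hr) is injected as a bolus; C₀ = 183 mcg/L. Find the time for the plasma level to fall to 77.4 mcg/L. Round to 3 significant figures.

k = ln 2 / 48.1 = 0.01441 hr⁻¹
C(t) = C₀ e^(−kt)  ⇒  t = ln(C₀/C) / k
t = ln(183/77.4) / 0.01441 = 0.8605 / 0.01441 ≈ 59.7 hours

59.7 hours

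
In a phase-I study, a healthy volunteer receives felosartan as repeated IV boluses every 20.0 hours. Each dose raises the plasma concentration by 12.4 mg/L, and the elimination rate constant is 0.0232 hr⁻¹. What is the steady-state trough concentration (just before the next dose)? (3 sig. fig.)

Fraction remaining after one interval: e^(−kτ) = e^(−0.02320 × 20.0) = 0.6288
R = 1 / (1 − 0.6288) = 2.694
Css,max = 12.4 × 2.694 = 33.40 mg/L
Css,min = Css,max × e^(−kτ) = 33.40 × 0.6288 ≈ 21.0 mg/L

21.0 mg/L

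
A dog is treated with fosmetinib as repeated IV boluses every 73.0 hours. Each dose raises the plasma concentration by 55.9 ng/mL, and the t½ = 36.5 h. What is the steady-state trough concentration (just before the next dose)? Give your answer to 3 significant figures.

k = ln 2 / 36.5 = 0.01899 h⁻¹
Fraction remaining after one interval: e^(−kτ) = e^(−0.01899 × 73.0) = 0.2500
R = 1 / (1 − 0.2500) = 1.333
Css,max = 55.9 × 1.333 = 74.53 ng/mL
Css,min = Css,max × e^(−kτ) = 74.53 × 0.2500 ≈ 18.6 ng/mL

18.6 ng/mL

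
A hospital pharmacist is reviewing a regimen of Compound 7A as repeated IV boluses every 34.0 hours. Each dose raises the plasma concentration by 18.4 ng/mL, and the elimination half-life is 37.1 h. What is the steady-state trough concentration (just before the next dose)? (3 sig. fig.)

20.7 ng/mL

k = ln 2 / 37.1 = 0.01868 h⁻¹
Fraction remaining after one interval: e^(−kτ) = e^(−0.01868 × 34.0) = 0.5298
R = 1 / (1 − 0.5298) = 2.127
Css,max = 18.4 × 2.127 = 39.13 ng/mL
Css,min = Css,max × e^(−kτ) = 39.13 × 0.5298 ≈ 20.7 ng/mL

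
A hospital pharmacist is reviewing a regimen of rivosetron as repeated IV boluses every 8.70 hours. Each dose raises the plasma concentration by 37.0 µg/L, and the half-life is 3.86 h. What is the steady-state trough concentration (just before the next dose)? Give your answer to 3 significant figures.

9.82 µg/L

k = ln 2 / 3.86 = 0.1796 h⁻¹
Fraction remaining after one interval: e^(−kτ) = e^(−0.1796 × 8.70) = 0.2097
R = 1 / (1 − 0.2097) = 1.265
Css,max = 37.0 × 1.265 = 46.82 µg/L
Css,min = Css,max × e^(−kτ) = 46.82 × 0.2097 ≈ 9.82 µg/L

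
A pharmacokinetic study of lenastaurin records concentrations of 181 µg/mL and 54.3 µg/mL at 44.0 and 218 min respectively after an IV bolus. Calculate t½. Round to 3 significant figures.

k = ln(C₁/C₂) / (t₂ − t₁) = ln(181/54.3) / (218 − 44.0)
  = 1.204 / 174.0 = 0.006919 min⁻¹
t½ = ln 2 / k = ln 2 / 0.006919 ≈ 100 minutes

100 minutes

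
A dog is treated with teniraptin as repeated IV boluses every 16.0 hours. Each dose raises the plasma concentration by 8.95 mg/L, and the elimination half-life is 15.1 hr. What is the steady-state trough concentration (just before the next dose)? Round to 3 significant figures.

k = ln 2 / 15.1 = 0.04590 hr⁻¹
Fraction remaining after one interval: e^(−kτ) = e^(−0.04590 × 16.0) = 0.4798
R = 1 / (1 − 0.4798) = 1.922
Css,max = 8.95 × 1.922 = 17.20 mg/L
Css,min = Css,max × e^(−kτ) = 17.20 × 0.4798 ≈ 8.25 mg/L

8.25 mg/L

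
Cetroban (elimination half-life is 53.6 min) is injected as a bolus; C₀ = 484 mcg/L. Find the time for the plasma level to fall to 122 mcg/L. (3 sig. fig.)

107 minutes

k = ln 2 / 53.6 = 0.01293 min⁻¹
C(t) = C₀ e^(−kt)  ⇒  t = ln(C₀/C) / k
t = ln(484/122) / 0.01293 = 1.378 / 0.01293 ≈ 107 minutes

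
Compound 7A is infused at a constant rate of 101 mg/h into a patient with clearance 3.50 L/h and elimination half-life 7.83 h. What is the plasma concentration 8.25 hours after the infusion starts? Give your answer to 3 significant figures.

Css = rate / CL = 101 / 3.50 = 28.86 mg/L
k = ln 2 / 7.83 = 0.08852 h⁻¹
C(t) = Css (1 − e^(−kt)) = 28.86 × (1 − e^(−0.7303)) = 28.86 × 0.5182 ≈ 15.0 mg/L

15.0 mg/L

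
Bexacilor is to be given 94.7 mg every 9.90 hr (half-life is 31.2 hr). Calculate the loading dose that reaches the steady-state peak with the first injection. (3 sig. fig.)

k = ln 2 / 31.2 = 0.02222 hr⁻¹
Accumulation ratio R = 1 / (1 − e^(−kτ)) = 1 / (1 − e^(−0.02222×9.90)) = 1 / (1 − 0.8026) = 5.065
Loading dose = maintenance dose × R = 94.7 × 5.065 ≈ 480 mg

480 mg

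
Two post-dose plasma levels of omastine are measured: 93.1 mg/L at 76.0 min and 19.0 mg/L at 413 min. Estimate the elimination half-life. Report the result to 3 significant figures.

k = ln(C₁/C₂) / (t₂ − t₁) = ln(93.1/19.0) / (413 − 76.0)
  = 1.589 / 337.0 = 0.004716 min⁻¹
t½ = ln 2 / k = ln 2 / 0.004716 ≈ 147 minutes

147 minutes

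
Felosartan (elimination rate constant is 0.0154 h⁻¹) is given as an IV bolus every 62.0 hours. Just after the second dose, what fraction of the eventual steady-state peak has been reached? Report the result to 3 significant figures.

f_n = 1 − e^(−nkτ) = 1 − e^(−2 × 0.01540 × 62.0) = 1 − e^(−1.910) = 1 − 0.1481 ≈ 0.852

0.852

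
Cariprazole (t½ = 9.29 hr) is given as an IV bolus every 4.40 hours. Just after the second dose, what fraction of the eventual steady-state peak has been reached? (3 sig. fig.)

0.481

k = ln 2 / 9.29 = 0.07461 hr⁻¹
f_n = 1 − e^(−nkτ) = 1 − e^(−2 × 0.07461 × 4.40) = 1 − e^(−0.6566) = 1 − 0.5186 ≈ 0.481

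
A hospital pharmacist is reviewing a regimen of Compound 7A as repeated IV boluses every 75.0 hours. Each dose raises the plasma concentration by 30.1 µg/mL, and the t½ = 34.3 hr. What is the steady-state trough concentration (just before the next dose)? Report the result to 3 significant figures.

8.47 µg/mL

k = ln 2 / 34.3 = 0.02021 hr⁻¹
Fraction remaining after one interval: e^(−kτ) = e^(−0.02021 × 75.0) = 0.2197
R = 1 / (1 − 0.2197) = 1.282
Css,max = 30.1 × 1.282 = 38.57 µg/mL
Css,min = Css,max × e^(−kτ) = 38.57 × 0.2197 ≈ 8.47 µg/mL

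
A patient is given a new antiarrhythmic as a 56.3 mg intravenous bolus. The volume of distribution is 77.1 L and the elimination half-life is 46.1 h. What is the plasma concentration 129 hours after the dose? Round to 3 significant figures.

C₀ = dose / V = 56.3 / 77.1 = 0.7302 µg/mL
k = ln 2 / 46.1 = 0.01504 h⁻¹
C(t) = C₀ e^(−kt) = 0.7302 × e^(−0.01504 × 129) = 0.7302 × e^(−1.940) = 0.7302 × 0.1438 ≈ 0.105 µg/mL

0.105 µg/mL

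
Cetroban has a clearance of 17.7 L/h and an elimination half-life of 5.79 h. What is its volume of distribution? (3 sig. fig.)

148 L

k = ln 2 / t½ = ln 2 / 5.79 = 0.1197 h⁻¹
V = CL / k = 17.7 / 0.1197 ≈ 148 L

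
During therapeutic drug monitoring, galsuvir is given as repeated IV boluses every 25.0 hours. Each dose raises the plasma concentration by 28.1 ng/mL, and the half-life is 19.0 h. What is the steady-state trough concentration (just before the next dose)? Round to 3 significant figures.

k = ln 2 / 19.0 = 0.03648 h⁻¹
Fraction remaining after one interval: e^(−kτ) = e^(−0.03648 × 25.0) = 0.4017
R = 1 / (1 − 0.4017) = 1.671
Css,max = 28.1 × 1.671 = 46.97 ng/mL
Css,min = Css,max × e^(−kτ) = 46.97 × 0.4017 ≈ 18.9 ng/mL

18.9 ng/mL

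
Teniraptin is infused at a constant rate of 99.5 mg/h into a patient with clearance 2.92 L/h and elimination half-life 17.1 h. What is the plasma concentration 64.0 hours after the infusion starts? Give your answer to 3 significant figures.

31.5 µg/mL

Css = rate / CL = 99.5 / 2.92 = 34.08 µg/mL
k = ln 2 / 17.1 = 0.04053 h⁻¹
C(t) = Css (1 − e^(−kt)) = 34.08 × (1 − e^(−2.594)) = 34.08 × 0.9253 ≈ 31.5 µg/mL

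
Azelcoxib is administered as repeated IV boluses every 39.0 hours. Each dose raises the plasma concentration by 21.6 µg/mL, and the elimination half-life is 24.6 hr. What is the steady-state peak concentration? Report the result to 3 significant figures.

32.4 µg/mL

k = ln 2 / 24.6 = 0.02818 hr⁻¹
Fraction remaining after one interval: e^(−kτ) = e^(−0.02818 × 39.0) = 0.3332
R = 1 / (1 − 0.3332) = 1.500
Css,max = 21.6 × 1.500 ≈ 32.4 µg/mL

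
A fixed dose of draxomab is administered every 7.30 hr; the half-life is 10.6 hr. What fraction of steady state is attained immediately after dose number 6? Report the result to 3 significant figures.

k = ln 2 / 10.6 = 0.06539 hr⁻¹
f_n = 1 − e^(−nkτ) = 1 − e^(−6 × 0.06539 × 7.30) = 1 − e^(−2.864) = 1 − 0.05703 ≈ 0.943

0.943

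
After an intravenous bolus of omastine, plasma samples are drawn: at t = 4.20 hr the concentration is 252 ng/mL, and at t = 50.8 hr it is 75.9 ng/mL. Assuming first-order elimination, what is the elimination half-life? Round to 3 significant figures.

26.9 hours

k = ln(C₁/C₂) / (t₂ − t₁) = ln(252/75.9) / (50.8 − 4.20)
  = 1.200 / 46.60 = 0.02575 hr⁻¹
t½ = ln 2 / k = ln 2 / 0.02575 ≈ 26.9 hours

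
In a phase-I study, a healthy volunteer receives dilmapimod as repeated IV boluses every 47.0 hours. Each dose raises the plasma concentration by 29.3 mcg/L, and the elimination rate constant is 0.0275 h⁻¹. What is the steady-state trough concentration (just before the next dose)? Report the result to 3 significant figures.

Fraction remaining after one interval: e^(−kτ) = e^(−0.02750 × 47.0) = 0.2746
R = 1 / (1 − 0.2746) = 1.379
Css,max = 29.3 × 1.379 = 40.39 mcg/L
Css,min = Css,max × e^(−kτ) = 40.39 × 0.2746 ≈ 11.1 mcg/L

11.1 mcg/L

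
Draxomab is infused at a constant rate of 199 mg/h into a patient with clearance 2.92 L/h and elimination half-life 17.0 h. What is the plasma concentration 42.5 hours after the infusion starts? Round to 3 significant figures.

Css = rate / CL = 199 / 2.92 = 68.15 µg/mL
k = ln 2 / 17.0 = 0.04077 h⁻¹
C(t) = Css (1 − e^(−kt)) = 68.15 × (1 − e^(−1.733)) = 68.15 × 0.8232 ≈ 56.1 µg/mL

56.1 µg/mL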